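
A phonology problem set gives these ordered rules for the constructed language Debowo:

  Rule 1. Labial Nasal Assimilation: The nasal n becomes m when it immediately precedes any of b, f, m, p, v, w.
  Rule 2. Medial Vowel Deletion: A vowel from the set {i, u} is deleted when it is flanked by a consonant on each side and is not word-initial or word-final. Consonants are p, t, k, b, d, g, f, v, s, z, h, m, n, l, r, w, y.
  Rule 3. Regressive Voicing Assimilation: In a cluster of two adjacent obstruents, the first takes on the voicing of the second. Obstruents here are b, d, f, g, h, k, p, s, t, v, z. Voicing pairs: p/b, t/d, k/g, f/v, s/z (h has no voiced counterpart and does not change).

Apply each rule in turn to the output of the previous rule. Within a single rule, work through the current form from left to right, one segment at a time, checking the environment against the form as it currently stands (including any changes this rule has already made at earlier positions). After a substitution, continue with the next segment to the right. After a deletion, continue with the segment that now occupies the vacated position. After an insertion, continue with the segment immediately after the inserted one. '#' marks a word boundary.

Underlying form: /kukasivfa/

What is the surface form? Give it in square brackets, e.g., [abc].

Rule 1 Labial Nasal Assimilation: no change — [kukasivfa]
Rule 2 Medial Vowel Deletion: [kukasivfa] → [kkasvfa]
Rule 3 Regressive Voicing Assimilation: [kkasvfa] → [kkazffa]

[kkazffa]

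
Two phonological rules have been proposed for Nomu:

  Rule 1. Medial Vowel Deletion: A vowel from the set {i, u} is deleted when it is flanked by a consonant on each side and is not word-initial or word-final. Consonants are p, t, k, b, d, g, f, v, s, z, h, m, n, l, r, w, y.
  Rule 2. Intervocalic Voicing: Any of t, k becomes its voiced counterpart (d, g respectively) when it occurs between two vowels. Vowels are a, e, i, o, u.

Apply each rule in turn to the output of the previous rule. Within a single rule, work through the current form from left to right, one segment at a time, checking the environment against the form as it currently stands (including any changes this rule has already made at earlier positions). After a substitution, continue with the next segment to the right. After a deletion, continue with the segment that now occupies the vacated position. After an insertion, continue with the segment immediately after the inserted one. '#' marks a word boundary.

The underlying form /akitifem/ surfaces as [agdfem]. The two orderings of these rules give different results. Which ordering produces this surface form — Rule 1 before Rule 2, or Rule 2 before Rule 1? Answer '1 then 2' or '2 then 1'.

Order 1 then 2:
  1 Medial Vowel Deletion: [akitifem] → [aktfem]
  2 Intervocalic Voicing: no change — [aktfem]
  result: [aktfem]
Order 2 then 1:
  2 Intervocalic Voicing: [akitifem] → [agidifem]
  1 Medial Vowel Deletion: [agidifem] → [agdfem]
  result: [agdfem]

2 then 1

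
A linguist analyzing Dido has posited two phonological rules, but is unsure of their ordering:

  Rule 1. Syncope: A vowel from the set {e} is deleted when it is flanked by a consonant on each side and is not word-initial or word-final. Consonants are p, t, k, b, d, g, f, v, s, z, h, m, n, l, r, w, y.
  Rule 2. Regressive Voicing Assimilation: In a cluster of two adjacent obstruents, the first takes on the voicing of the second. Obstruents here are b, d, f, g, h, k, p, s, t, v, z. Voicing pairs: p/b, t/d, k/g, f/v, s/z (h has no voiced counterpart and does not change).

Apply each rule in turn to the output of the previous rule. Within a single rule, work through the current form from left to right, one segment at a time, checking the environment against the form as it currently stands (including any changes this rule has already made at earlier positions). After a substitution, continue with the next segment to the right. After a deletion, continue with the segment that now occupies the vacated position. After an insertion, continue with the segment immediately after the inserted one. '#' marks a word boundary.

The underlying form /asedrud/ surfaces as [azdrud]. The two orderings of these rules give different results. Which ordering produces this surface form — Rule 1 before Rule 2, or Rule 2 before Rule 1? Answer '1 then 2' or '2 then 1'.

1 then 2

Order 1 then 2:
  1 Syncope: [asedrud] → [asdrud]
  2 Regressive Voicing Assimilation: [asdrud] → [azdrud]
  result: [azdrud]
Order 2 then 1:
  2 Regressive Voicing Assimilation: no change — [asedrud]
  1 Syncope: [asedrud] → [asdrud]
  result: [asdrud]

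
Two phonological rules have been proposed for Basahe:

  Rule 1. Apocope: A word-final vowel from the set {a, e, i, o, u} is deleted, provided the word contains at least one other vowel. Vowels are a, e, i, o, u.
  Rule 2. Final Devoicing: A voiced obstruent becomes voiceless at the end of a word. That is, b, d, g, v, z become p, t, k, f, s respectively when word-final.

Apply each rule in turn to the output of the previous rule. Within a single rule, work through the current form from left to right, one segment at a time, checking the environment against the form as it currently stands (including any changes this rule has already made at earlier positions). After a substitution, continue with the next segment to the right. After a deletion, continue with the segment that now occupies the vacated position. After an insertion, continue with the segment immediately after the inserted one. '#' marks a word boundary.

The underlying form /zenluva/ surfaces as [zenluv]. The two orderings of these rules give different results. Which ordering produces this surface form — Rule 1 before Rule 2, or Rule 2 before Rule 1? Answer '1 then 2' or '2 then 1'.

Order 1 then 2:
  1 Apocope: [zenluva] → [zenluv]
  2 Final Devoicing: [zenluv] → [zenluf]
  result: [zenluf]
Order 2 then 1:
  2 Final Devoicing: no change — [zenluva]
  1 Apocope: [zenluva] → [zenluv]
  result: [zenluv]

2 then 1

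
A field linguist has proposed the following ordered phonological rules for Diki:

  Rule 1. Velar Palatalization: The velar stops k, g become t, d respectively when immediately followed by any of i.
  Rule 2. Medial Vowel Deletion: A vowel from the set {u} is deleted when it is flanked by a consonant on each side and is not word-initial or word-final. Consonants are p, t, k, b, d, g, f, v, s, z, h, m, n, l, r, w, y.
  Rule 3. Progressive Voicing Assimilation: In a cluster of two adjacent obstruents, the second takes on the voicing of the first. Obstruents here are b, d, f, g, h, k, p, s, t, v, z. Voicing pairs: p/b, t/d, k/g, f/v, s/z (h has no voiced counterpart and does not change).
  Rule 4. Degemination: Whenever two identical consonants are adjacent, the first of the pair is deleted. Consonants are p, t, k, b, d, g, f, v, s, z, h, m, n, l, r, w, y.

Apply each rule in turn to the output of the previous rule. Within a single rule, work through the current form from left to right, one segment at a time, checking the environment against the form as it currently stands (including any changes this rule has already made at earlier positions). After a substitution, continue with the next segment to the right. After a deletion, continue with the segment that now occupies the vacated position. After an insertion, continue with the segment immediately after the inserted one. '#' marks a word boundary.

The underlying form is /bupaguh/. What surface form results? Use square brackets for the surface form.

[bagh]

Rule 1 Velar Palatalization: no change — [bupaguh]
Rule 2 Medial Vowel Deletion: [bupaguh] → [bpagh]
Rule 3 Progressive Voicing Assimilation: [bpagh] → [bbagh]
Rule 4 Degemination: [bbagh] → [bagh]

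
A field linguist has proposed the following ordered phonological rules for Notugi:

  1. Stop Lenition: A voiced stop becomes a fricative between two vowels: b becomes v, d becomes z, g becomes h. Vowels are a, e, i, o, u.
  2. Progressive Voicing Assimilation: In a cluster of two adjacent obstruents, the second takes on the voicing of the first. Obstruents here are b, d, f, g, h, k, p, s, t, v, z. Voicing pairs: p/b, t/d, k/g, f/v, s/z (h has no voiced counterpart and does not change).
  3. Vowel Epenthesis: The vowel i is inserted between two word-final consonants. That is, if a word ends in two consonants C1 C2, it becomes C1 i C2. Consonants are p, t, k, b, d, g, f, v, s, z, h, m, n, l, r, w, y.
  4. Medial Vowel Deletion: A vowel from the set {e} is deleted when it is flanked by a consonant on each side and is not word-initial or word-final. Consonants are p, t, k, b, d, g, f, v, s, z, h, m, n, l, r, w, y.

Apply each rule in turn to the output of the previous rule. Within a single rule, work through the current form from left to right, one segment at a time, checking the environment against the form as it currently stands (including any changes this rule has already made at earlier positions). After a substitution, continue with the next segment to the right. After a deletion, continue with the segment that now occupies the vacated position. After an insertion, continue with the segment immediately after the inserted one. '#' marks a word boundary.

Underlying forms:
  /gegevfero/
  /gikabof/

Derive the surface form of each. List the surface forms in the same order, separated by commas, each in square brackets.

/gegevfero/:
  1 Stop Lenition: [gegevfero] → [gehevfero]
  2 Progressive Voicing Assimilation: [gehevfero] → [gehevvero]
  3 Vowel Epenthesis: no change — [gehevvero]
  4 Medial Vowel Deletion: [gehevvero] → [ghvvro]
/gikabof/:
  1 Stop Lenition: [gikabof] → [gikavof]
  2 Progressive Voicing Assimilation: no change — [gikavof]
  3 Vowel Epenthesis: no change — [gikavof]
  4 Medial Vowel Deletion: no change — [gikavof]

[ghvvro], [gikavof]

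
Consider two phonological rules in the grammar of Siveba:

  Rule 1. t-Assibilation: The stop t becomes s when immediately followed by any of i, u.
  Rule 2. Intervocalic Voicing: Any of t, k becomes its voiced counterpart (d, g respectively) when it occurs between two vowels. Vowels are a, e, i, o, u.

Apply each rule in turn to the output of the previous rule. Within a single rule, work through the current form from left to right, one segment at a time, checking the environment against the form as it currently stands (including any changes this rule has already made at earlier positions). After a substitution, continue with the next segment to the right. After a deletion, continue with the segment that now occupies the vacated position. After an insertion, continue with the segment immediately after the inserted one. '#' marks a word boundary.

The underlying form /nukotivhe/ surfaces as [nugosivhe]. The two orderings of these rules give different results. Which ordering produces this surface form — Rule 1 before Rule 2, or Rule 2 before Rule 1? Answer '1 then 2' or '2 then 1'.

1 then 2

Order 1 then 2:
  1 t-Assibilation: [nukotivhe] → [nukosivhe]
  2 Intervocalic Voicing: [nukosivhe] → [nugosivhe]
  result: [nugosivhe]
Order 2 then 1:
  2 Intervocalic Voicing: [nukotivhe] → [nugodivhe]
  1 t-Assibilation: no change — [nugodivhe]
  result: [nugodivhe]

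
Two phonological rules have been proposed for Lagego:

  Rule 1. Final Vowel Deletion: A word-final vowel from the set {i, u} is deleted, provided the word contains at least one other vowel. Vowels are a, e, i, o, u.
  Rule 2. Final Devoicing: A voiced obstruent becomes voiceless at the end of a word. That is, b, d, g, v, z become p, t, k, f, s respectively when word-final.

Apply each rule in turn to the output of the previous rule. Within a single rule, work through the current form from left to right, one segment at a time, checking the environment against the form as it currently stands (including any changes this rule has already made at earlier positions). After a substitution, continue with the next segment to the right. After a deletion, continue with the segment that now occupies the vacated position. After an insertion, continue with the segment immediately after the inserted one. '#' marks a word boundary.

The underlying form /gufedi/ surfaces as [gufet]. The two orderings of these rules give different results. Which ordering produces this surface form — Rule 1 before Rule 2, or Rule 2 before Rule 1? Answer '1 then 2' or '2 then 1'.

Order 1 then 2:
  1 Final Vowel Deletion: [gufedi] → [gufed]
  2 Final Devoicing: [gufed] → [gufet]
  result: [gufet]
Order 2 then 1:
  2 Final Devoicing: no change — [gufedi]
  1 Final Vowel Deletion: [gufedi] → [gufed]
  result: [gufed]

1 then 2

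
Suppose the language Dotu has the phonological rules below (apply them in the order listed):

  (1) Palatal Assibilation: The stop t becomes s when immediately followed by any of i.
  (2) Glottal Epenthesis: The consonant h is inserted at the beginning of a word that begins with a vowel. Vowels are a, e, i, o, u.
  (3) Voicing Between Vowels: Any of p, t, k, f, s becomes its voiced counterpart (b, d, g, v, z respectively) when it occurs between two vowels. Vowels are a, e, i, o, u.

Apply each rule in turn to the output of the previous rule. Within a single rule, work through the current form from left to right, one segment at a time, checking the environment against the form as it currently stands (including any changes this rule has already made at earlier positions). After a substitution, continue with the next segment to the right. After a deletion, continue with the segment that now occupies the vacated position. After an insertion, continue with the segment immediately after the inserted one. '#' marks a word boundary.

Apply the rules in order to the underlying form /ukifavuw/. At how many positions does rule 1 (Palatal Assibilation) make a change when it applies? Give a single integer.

(1) Palatal Assibilation: no change — [ukifavuw]
(2) Glottal Epenthesis: [ukifavuw] → [hukifavuw]
(3) Voicing Between Vowels: [hukifavuw] → [hugivavuw]
Rule 1 changed 0 position(s).

0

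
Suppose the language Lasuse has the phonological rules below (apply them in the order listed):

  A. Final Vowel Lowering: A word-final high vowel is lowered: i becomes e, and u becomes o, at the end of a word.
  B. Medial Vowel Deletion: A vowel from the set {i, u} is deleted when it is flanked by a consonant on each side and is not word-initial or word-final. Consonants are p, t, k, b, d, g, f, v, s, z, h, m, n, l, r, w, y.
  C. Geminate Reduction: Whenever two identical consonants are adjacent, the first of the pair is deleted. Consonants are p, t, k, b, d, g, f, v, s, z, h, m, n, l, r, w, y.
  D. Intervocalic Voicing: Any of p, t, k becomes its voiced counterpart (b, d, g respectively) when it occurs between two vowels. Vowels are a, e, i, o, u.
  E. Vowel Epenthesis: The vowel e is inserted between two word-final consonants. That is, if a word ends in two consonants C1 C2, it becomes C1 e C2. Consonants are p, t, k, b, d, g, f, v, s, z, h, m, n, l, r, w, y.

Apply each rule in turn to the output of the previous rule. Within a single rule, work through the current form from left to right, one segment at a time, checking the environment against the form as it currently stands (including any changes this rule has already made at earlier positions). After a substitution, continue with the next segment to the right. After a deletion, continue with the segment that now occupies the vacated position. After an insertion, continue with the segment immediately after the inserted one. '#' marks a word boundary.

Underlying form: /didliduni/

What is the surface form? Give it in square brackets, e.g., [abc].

A Final Vowel Lowering: [didliduni] → [didlidune]
B Medial Vowel Deletion: [didlidune] → [ddldne]
C Geminate Reduction: [ddldne] → [dldne]
D Intervocalic Voicing: no change — [dldne]
E Vowel Epenthesis: no change — [dldne]

[dldne]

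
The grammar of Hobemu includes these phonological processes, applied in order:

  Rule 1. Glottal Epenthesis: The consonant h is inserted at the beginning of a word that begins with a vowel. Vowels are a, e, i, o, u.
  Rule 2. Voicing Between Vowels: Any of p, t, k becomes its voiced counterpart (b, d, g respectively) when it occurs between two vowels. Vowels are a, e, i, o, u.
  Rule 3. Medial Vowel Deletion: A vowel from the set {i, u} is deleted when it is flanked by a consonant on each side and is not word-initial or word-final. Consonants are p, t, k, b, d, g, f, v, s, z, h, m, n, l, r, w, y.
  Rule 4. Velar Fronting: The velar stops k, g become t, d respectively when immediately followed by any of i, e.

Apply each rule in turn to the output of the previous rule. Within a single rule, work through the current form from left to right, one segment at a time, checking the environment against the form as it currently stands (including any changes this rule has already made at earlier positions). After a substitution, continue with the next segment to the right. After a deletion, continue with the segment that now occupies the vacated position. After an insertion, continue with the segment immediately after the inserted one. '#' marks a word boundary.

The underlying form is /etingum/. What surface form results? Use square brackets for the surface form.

Rule 1 Glottal Epenthesis: [etingum] → [hetingum]
Rule 2 Voicing Between Vowels: [hetingum] → [hedingum]
Rule 3 Medial Vowel Deletion: [hedingum] → [hedngm]
Rule 4 Velar Fronting: no change — [hedngm]

[hedngm]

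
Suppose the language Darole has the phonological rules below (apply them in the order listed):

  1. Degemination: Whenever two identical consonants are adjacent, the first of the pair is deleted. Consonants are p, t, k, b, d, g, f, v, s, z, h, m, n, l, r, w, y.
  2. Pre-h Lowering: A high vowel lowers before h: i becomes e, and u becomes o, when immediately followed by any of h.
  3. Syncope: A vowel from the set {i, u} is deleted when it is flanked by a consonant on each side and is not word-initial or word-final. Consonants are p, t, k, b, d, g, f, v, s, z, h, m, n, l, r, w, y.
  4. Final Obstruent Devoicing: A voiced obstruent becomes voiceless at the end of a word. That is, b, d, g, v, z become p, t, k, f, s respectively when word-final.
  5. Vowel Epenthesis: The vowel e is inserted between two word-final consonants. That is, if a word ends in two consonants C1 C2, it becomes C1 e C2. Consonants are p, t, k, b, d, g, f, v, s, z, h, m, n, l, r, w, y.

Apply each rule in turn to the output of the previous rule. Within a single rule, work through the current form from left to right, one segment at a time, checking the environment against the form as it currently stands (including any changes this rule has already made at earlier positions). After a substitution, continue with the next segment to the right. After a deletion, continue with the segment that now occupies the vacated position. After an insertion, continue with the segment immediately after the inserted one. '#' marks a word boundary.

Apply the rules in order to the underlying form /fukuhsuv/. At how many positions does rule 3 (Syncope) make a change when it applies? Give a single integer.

1 Degemination: no change — [fukuhsuv]
2 Pre-h Lowering: [fukuhsuv] → [fukohsuv]
3 Syncope: [fukohsuv] → [fkohsv]
4 Final Obstruent Devoicing: [fkohsv] → [fkohsf]
5 Vowel Epenthesis: [fkohsf] → [fkohsef]
Rule 3 changed 2 position(s).

2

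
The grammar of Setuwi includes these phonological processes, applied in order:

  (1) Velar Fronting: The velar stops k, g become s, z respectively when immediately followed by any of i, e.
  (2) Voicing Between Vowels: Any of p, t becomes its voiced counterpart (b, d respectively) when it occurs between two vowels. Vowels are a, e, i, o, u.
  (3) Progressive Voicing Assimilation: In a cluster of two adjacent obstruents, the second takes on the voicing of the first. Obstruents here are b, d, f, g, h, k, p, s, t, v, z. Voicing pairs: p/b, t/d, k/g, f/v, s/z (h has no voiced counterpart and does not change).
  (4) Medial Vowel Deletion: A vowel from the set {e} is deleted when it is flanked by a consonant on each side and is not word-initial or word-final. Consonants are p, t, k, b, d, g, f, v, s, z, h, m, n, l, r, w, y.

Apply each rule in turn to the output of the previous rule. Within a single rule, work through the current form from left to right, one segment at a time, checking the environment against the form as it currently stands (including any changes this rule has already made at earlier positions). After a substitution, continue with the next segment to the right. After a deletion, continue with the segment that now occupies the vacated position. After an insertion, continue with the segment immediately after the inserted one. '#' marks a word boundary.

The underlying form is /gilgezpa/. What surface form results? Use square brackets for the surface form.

(1) Velar Fronting: [gilgezpa] → [zilzezpa]
(2) Voicing Between Vowels: no change — [zilzezpa]
(3) Progressive Voicing Assimilation: [zilzezpa] → [zilzezba]
(4) Medial Vowel Deletion: [zilzezba] → [zilzzba]

[zilzzba]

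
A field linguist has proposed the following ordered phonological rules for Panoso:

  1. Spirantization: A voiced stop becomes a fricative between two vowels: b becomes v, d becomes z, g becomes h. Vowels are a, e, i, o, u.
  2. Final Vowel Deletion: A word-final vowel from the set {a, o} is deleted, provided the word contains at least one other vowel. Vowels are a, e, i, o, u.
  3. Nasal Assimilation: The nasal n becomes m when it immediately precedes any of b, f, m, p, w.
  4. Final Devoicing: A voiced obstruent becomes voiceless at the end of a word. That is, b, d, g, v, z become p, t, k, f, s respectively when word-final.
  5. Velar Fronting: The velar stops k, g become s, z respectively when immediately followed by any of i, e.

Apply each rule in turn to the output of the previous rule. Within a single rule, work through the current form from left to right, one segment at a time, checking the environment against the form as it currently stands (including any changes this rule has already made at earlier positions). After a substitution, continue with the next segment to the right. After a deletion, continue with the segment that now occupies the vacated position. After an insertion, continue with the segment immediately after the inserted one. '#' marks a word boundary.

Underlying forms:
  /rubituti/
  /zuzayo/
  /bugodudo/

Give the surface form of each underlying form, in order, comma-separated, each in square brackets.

[ruvituti], [zuzay], [buhozus]

/rubituti/:
  1 Spirantization: [rubituti] → [ruvituti]
  2 Final Vowel Deletion: no change — [ruvituti]
  3 Nasal Assimilation: no change — [ruvituti]
  4 Final Devoicing: no change — [ruvituti]
  5 Velar Fronting: no change — [ruvituti]
/zuzayo/:
  1 Spirantization: no change — [zuzayo]
  2 Final Vowel Deletion: [zuzayo] → [zuzay]
  3 Nasal Assimilation: no change — [zuzay]
  4 Final Devoicing: no change — [zuzay]
  5 Velar Fronting: no change — [zuzay]
/bugodudo/:
  1 Spirantization: [bugodudo] → [buhozuzo]
  2 Final Vowel Deletion: [buhozuzo] → [buhozuz]
  3 Nasal Assimilation: no change — [buhozuz]
  4 Final Devoicing: [buhozuz] → [buhozus]
  5 Velar Fronting: no change — [buhozus]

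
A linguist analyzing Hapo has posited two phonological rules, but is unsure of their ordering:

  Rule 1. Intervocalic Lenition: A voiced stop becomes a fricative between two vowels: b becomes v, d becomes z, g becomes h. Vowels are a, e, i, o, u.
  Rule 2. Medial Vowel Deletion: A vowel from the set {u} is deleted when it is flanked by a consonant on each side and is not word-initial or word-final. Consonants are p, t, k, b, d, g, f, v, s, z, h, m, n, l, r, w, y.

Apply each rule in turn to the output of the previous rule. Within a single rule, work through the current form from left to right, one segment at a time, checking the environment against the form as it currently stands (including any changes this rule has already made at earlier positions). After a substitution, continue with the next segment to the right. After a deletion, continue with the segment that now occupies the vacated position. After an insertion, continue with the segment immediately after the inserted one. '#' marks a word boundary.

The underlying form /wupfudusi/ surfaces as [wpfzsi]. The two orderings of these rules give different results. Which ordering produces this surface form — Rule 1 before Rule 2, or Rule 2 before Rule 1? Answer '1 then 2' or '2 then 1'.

1 then 2

Order 1 then 2:
  1 Intervocalic Lenition: [wupfudusi] → [wupfuzusi]
  2 Medial Vowel Deletion: [wupfuzusi] → [wpfzsi]
  result: [wpfzsi]
Order 2 then 1:
  2 Medial Vowel Deletion: [wupfudusi] → [wpfdsi]
  1 Intervocalic Lenition: no change — [wpfdsi]
  result: [wpfdsi]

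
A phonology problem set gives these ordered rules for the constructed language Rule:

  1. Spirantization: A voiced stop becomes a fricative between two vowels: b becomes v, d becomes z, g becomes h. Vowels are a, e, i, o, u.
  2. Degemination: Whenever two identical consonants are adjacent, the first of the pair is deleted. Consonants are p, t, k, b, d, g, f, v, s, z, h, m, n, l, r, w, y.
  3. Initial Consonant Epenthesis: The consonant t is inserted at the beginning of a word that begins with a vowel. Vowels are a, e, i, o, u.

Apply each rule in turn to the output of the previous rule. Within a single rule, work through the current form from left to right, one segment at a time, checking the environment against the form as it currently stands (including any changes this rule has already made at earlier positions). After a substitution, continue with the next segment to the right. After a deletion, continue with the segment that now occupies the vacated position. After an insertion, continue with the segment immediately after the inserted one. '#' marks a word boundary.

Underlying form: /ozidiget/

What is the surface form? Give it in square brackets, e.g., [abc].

[tozizihet]

1 Spirantization: [ozidiget] → [ozizihet]
2 Degemination: no change — [ozizihet]
3 Initial Consonant Epenthesis: [ozizihet] → [tozizihet]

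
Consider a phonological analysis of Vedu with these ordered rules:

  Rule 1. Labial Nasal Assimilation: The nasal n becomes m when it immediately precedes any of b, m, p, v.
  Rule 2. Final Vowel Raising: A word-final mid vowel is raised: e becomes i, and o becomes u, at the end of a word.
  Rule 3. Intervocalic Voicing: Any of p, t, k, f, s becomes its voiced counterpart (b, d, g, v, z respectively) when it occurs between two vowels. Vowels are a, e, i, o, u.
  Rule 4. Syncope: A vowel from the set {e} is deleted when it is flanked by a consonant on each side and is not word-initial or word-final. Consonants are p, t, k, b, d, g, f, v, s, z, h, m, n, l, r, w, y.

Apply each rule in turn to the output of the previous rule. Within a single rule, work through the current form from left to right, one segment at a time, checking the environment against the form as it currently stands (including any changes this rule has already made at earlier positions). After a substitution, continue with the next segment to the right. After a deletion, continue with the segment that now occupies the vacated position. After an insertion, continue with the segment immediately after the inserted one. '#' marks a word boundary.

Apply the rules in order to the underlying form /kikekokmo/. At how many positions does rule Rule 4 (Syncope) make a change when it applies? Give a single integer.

1

Rule 1 Labial Nasal Assimilation: no change — [kikekokmo]
Rule 2 Final Vowel Raising: [kikekokmo] → [kikekokmu]
Rule 3 Intervocalic Voicing: [kikekokmu] → [kigegokmu]
Rule 4 Syncope: [kigegokmu] → [kiggokmu]
Rule Rule 4 changed 1 position(s).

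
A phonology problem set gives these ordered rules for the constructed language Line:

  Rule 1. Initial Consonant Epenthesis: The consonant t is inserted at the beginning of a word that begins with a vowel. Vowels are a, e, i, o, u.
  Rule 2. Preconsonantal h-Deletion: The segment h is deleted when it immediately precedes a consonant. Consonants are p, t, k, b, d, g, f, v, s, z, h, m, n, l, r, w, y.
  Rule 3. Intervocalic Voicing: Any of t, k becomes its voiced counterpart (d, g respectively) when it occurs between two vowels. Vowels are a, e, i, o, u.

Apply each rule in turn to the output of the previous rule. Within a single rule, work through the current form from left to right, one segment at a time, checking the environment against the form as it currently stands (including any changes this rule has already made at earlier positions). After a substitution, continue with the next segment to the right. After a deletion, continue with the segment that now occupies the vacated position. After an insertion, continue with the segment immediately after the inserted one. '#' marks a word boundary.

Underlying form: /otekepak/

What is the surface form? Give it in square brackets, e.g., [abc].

[todegepak]

Rule 1 Initial Consonant Epenthesis: [otekepak] → [totekepak]
Rule 2 Preconsonantal h-Deletion: no change — [totekepak]
Rule 3 Intervocalic Voicing: [totekepak] → [todegepak]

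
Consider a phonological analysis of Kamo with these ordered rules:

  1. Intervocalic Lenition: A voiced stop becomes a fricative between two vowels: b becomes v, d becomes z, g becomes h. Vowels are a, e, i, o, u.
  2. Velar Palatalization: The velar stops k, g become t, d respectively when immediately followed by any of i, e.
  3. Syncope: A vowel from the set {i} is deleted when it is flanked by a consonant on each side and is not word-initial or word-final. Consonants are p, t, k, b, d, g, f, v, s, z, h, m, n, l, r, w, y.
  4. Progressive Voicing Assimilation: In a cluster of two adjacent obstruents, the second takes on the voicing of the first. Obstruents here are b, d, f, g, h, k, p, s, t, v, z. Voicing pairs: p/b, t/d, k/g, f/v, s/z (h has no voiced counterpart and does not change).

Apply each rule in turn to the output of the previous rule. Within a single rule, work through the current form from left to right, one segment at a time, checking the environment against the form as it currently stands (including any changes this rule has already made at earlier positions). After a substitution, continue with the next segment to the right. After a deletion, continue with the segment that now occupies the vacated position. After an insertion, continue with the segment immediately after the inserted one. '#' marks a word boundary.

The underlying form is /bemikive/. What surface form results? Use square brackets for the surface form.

1 Intervocalic Lenition: no change — [bemikive]
2 Velar Palatalization: [bemikive] → [bemitive]
3 Syncope: [bemitive] → [bemtve]
4 Progressive Voicing Assimilation: [bemtve] → [bemtfe]

[bemtfe]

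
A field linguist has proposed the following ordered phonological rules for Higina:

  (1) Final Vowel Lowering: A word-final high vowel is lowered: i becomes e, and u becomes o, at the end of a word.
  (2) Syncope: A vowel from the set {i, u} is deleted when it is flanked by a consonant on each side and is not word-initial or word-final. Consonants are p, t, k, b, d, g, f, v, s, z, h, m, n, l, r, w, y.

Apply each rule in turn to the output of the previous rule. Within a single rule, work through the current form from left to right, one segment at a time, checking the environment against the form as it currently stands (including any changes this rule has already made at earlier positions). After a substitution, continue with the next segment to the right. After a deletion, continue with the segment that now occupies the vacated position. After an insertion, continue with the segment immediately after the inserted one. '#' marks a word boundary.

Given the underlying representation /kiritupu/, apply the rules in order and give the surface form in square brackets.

[krtpo]

(1) Final Vowel Lowering: [kiritupu] → [kiritupo]
(2) Syncope: [kiritupo] → [krtpo]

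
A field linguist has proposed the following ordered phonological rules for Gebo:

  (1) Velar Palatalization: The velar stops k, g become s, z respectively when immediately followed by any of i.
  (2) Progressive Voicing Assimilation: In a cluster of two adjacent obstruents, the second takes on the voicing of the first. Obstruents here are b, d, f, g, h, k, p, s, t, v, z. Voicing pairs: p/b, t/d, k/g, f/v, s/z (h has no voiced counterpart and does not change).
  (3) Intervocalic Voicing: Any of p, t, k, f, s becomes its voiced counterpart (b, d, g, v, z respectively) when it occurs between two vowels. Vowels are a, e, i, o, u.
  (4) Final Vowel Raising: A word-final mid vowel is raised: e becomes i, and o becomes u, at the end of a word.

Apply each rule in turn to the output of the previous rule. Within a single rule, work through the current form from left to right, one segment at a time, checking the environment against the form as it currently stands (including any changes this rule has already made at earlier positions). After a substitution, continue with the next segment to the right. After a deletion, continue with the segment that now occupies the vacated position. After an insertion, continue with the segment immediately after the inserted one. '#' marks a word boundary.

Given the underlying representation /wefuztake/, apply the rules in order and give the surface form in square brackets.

[wevuzdagi]

(1) Velar Palatalization: no change — [wefuztake]
(2) Progressive Voicing Assimilation: [wefuztake] → [wefuzdake]
(3) Intervocalic Voicing: [wefuzdake] → [wevuzdage]
(4) Final Vowel Raising: [wevuzdage] → [wevuzdagi]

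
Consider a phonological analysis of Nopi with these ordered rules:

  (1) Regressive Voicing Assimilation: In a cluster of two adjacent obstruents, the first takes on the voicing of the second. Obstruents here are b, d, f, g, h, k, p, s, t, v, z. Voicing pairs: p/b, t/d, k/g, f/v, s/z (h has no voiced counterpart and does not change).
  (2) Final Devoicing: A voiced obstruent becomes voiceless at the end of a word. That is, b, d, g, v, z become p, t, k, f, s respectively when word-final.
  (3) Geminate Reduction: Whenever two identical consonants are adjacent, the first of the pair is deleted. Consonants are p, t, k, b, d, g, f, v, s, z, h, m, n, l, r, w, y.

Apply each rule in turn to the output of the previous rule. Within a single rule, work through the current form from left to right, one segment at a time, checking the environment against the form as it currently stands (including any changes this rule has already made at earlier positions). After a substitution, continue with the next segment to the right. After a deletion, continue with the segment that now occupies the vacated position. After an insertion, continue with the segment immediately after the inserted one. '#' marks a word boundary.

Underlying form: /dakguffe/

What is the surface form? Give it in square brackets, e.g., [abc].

(1) Regressive Voicing Assimilation: [dakguffe] → [dagguffe]
(2) Final Devoicing: no change — [dagguffe]
(3) Geminate Reduction: [dagguffe] → [dagufe]

[dagufe]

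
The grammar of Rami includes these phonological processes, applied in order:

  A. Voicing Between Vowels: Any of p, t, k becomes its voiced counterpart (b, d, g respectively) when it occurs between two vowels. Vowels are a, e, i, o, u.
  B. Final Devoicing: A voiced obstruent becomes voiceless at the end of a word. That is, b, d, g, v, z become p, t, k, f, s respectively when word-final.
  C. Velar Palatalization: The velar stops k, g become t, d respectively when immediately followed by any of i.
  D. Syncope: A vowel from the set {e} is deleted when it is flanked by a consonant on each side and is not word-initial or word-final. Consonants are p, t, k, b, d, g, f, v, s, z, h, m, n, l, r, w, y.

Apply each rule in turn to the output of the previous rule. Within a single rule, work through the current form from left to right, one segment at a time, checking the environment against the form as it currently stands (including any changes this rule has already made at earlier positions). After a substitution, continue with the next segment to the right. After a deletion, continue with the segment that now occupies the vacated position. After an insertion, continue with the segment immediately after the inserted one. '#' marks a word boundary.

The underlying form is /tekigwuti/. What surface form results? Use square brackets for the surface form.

A Voicing Between Vowels: [tekigwuti] → [tegigwudi]
B Final Devoicing: no change — [tegigwudi]
C Velar Palatalization: [tegigwudi] → [tedigwudi]
D Syncope: [tedigwudi] → [tdigwudi]

[tdigwudi]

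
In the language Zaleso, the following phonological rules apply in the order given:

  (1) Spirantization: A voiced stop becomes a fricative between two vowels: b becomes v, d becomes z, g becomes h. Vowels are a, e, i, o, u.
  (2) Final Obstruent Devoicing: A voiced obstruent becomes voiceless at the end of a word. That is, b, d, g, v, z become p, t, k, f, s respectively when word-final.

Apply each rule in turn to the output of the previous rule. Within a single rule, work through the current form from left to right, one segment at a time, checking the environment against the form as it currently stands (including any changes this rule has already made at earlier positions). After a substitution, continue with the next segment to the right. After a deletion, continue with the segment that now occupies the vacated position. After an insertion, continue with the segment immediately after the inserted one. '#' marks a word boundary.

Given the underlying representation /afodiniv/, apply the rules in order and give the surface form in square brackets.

[afozinif]

(1) Spirantization: [afodiniv] → [afoziniv]
(2) Final Obstruent Devoicing: [afoziniv] → [afozinif]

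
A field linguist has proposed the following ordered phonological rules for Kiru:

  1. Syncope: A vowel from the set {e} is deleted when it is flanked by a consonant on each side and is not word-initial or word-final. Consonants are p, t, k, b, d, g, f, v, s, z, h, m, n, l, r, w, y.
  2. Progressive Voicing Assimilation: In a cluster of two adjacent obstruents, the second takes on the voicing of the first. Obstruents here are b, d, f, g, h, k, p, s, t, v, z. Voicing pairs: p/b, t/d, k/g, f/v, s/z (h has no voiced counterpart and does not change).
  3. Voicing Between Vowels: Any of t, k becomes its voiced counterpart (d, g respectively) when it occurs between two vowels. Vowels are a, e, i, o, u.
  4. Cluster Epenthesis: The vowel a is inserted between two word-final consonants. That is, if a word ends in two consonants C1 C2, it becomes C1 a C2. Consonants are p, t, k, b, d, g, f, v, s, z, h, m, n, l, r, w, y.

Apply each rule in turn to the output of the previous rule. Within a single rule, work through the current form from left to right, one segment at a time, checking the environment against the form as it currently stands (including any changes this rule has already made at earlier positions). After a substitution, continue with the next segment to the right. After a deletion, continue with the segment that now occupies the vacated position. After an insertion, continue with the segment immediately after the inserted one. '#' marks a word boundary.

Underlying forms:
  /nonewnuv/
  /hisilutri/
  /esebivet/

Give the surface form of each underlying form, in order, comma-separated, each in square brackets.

/nonewnuv/:
  1 Syncope: [nonewnuv] → [nonwnuv]
  2 Progressive Voicing Assimilation: no change — [nonwnuv]
  3 Voicing Between Vowels: no change — [nonwnuv]
  4 Cluster Epenthesis: no change — [nonwnuv]
/hisilutri/:
  1 Syncope: no change — [hisilutri]
  2 Progressive Voicing Assimilation: no change — [hisilutri]
  3 Voicing Between Vowels: no change — [hisilutri]
  4 Cluster Epenthesis: no change — [hisilutri]
/esebivet/:
  1 Syncope: [esebivet] → [esbivt]
  2 Progressive Voicing Assimilation: [esbivt] → [espivd]
  3 Voicing Between Vowels: no change — [espivd]
  4 Cluster Epenthesis: [espivd] → [espivad]

[nonwnuv], [hisilutri], [espivad]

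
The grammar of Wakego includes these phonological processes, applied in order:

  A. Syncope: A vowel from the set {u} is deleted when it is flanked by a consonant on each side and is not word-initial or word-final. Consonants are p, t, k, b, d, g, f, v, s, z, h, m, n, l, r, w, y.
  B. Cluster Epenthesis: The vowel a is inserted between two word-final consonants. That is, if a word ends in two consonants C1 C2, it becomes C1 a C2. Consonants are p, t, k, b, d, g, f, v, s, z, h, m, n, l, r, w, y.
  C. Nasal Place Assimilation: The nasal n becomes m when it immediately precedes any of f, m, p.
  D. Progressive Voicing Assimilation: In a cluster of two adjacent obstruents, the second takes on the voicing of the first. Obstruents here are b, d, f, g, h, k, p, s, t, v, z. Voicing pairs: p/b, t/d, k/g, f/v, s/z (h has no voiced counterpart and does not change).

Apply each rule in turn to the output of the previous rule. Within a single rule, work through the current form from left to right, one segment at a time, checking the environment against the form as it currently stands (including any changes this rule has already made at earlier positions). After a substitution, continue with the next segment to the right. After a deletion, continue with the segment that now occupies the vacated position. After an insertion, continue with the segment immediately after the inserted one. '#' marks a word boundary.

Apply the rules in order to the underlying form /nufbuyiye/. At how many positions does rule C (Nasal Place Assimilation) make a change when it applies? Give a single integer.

1

A Syncope: [nufbuyiye] → [nfbyiye]
B Cluster Epenthesis: no change — [nfbyiye]
C Nasal Place Assimilation: [nfbyiye] → [mfbyiye]
D Progressive Voicing Assimilation: [mfbyiye] → [mfpyiye]
Rule C changed 1 position(s).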